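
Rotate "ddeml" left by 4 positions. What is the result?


Input: "ddeml", rotate left by 4
First 4 characters: "ddem"
Remaining characters: "l"
Concatenate remaining + first: "l" + "ddem" = "lddem"

lddem


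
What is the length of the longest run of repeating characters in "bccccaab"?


Input: "bccccaab"
Scanning for longest run:
  Position 1 ('c'): new char, reset run to 1
  Position 2 ('c'): continues run of 'c', length=2
  Position 3 ('c'): continues run of 'c', length=3
  Position 4 ('c'): continues run of 'c', length=4
  Position 5 ('a'): new char, reset run to 1
  Position 6 ('a'): continues run of 'a', length=2
  Position 7 ('b'): new char, reset run to 1
Longest run: 'c' with length 4

4


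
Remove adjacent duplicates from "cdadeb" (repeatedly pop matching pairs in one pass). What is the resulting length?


Input: cdadeb
Stack-based adjacent duplicate removal:
  Read 'c': push. Stack: c
  Read 'd': push. Stack: cd
  Read 'a': push. Stack: cda
  Read 'd': push. Stack: cdad
  Read 'e': push. Stack: cdade
  Read 'b': push. Stack: cdadeb
Final stack: "cdadeb" (length 6)

6


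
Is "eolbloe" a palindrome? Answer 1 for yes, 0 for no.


Input: eolbloe
Reversed: eolbloe
  Compare pos 0 ('e') with pos 6 ('e'): match
  Compare pos 1 ('o') with pos 5 ('o'): match
  Compare pos 2 ('l') with pos 4 ('l'): match
Result: palindrome

1


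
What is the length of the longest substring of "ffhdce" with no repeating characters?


Input: "ffhdce"
Sliding window (track last position of each char):
  Position 0 ('f'): window [0,0] length 1 -- new best
  Position 1 ('f'): repeat (last at 0), move window start to 1
  Position 1 ('f'): window [1,1] length 1
  Position 2 ('h'): window [1,2] length 2 -- new best
  Position 3 ('d'): window [1,3] length 3 -- new best
  Position 4 ('c'): window [1,4] length 4 -- new best
  Position 5 ('e'): window [1,5] length 5 -- new best
Longest substring with no repeats: "fhdce" with length 5

5


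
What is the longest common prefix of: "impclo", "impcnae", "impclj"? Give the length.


Words: impclo, impcnae, impclj
  Position 0: all 'i' => match
  Position 1: all 'm' => match
  Position 2: all 'p' => match
  Position 3: all 'c' => match
  Position 4: ('l', 'n', 'l') => mismatch, stop
LCP = "impc" (length 4)

4


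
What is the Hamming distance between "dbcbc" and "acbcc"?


Comparing "dbcbc" and "acbcc" position by position:
  Position 0: 'd' vs 'a' => differ
  Position 1: 'b' vs 'c' => differ
  Position 2: 'c' vs 'b' => differ
  Position 3: 'b' vs 'c' => differ
  Position 4: 'c' vs 'c' => same
Total differences (Hamming distance): 4

4


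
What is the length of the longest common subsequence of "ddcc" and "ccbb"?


LCS of "ddcc" and "ccbb"
DP table:
           c    c    b    b
      0    0    0    0    0
  d   0    0    0    0    0
  d   0    0    0    0    0
  c   0    1    1    1    1
  c   0    1    2    2    2
LCS length = dp[4][4] = 2

2


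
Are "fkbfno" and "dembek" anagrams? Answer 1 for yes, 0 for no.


Strings: "fkbfno", "dembek"
Sorted first:  bffkno
Sorted second: bdeekm
Differ at position 1: 'f' vs 'd' => not anagrams

0


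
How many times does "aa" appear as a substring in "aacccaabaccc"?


Searching for "aa" in "aacccaabaccc"
Scanning each position:
  Position 0: "aa" => MATCH
  Position 1: "ac" => no
  Position 2: "cc" => no
  Position 3: "cc" => no
  Position 4: "ca" => no
  Position 5: "aa" => MATCH
  Position 6: "ab" => no
  Position 7: "ba" => no
  Position 8: "ac" => no
  Position 9: "cc" => no
  Position 10: "cc" => no
Total occurrences: 2

2


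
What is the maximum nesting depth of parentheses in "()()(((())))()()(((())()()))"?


Input: "()()(((())))()()(((())()()))"
Tracking depth:
  Position 0 '(': depth becomes 1
  Position 1 ')': depth becomes 0
  Position 2 '(': depth becomes 1
  Position 3 ')': depth becomes 0
  Position 4 '(': depth becomes 1
  Position 5 '(': depth becomes 2
  Position 6 '(': depth becomes 3
  Position 7 '(': depth becomes 4
  Position 8 ')': depth becomes 3
  Position 9 ')': depth becomes 2
  Position 10 ')': depth becomes 1
  Position 11 ')': depth becomes 0
  Position 12 '(': depth becomes 1
  Position 13 ')': depth becomes 0
  Position 14 '(': depth becomes 1
  Position 15 ')': depth becomes 0
  Position 16 '(': depth becomes 1
  Position 17 '(': depth becomes 2
  Position 18 '(': depth becomes 3
  Position 19 '(': depth becomes 4
  Position 20 ')': depth becomes 3
  Position 21 ')': depth becomes 2
  Position 22 '(': depth becomes 3
  Position 23 ')': depth becomes 2
  Position 24 '(': depth becomes 3
  Position 25 ')': depth becomes 2
  Position 26 ')': depth becomes 1
  Position 27 ')': depth becomes 0
Maximum depth reached: 4

4


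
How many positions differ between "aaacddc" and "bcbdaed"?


Comparing "aaacddc" and "bcbdaed" position by position:
  Position 0: 'a' vs 'b' => DIFFER
  Position 1: 'a' vs 'c' => DIFFER
  Position 2: 'a' vs 'b' => DIFFER
  Position 3: 'c' vs 'd' => DIFFER
  Position 4: 'd' vs 'a' => DIFFER
  Position 5: 'd' vs 'e' => DIFFER
  Position 6: 'c' vs 'd' => DIFFER
Positions that differ: 7

7


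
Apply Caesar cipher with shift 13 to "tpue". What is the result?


Caesar cipher: shift "tpue" by 13
  't' (pos 19) + 13 = pos 6 = 'g'
  'p' (pos 15) + 13 = pos 2 = 'c'
  'u' (pos 20) + 13 = pos 7 = 'h'
  'e' (pos 4) + 13 = pos 17 = 'r'
Result: gchr

gchr


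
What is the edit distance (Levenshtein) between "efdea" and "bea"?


Computing edit distance: "efdea" -> "bea"
DP table:
           b    e    a
      0    1    2    3
  e   1    1    1    2
  f   2    2    2    2
  d   3    3    3    3
  e   4    4    3    4
  a   5    5    4    3
Edit distance = dp[5][3] = 3

3


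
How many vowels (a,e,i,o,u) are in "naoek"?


Input: naoek
Checking each character:
  'n' at position 0: consonant
  'a' at position 1: vowel (running total: 1)
  'o' at position 2: vowel (running total: 2)
  'e' at position 3: vowel (running total: 3)
  'k' at position 4: consonant
Total vowels: 3

3


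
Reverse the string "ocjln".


Input: ocjln
Reading characters right to left:
  Position 4: 'n'
  Position 3: 'l'
  Position 2: 'j'
  Position 1: 'c'
  Position 0: 'o'
Reversed: nljco

nljco


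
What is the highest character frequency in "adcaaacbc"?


Input: adcaaacbc
Character counts:
  'a': 4
  'b': 1
  'c': 3
  'd': 1
Maximum frequency: 4

4


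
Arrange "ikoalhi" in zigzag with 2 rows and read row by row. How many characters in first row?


Zigzag "ikoalhi" into 2 rows:
Placing characters:
  'i' => row 0
  'k' => row 1
  'o' => row 0
  'a' => row 1
  'l' => row 0
  'h' => row 1
  'i' => row 0
Rows:
  Row 0: "ioli"
  Row 1: "kah"
First row length: 4

4


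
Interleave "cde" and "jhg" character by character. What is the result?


Interleaving "cde" and "jhg":
  Position 0: 'c' from first, 'j' from second => "cj"
  Position 1: 'd' from first, 'h' from second => "dh"
  Position 2: 'e' from first, 'g' from second => "eg"
Result: cjdheg

cjdheg


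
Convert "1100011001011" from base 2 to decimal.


Input: "1100011001011" in base 2
Positional expansion:
  Digit '1' (value 1) x 2^12 = 4096
  Digit '1' (value 1) x 2^11 = 2048
  Digit '0' (value 0) x 2^10 = 0
  Digit '0' (value 0) x 2^9 = 0
  Digit '0' (value 0) x 2^8 = 0
  Digit '1' (value 1) x 2^7 = 128
  Digit '1' (value 1) x 2^6 = 64
  Digit '0' (value 0) x 2^5 = 0
  Digit '0' (value 0) x 2^4 = 0
  Digit '1' (value 1) x 2^3 = 8
  Digit '0' (value 0) x 2^2 = 0
  Digit '1' (value 1) x 2^1 = 2
  Digit '1' (value 1) x 2^0 = 1
Sum = 6347

6347


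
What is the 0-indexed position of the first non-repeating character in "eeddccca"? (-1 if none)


Input: eeddccca
Character frequencies:
  'a': 1
  'c': 3
  'd': 2
  'e': 2
Scanning left to right for freq == 1:
  Position 0 ('e'): freq=2, skip
  Position 1 ('e'): freq=2, skip
  Position 2 ('d'): freq=2, skip
  Position 3 ('d'): freq=2, skip
  Position 4 ('c'): freq=3, skip
  Position 5 ('c'): freq=3, skip
  Position 6 ('c'): freq=3, skip
  Position 7 ('a'): unique! => answer = 7

7


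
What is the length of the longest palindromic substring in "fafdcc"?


Input: "fafdcc"
Checking substrings for palindromes:
  [0:3] "faf" (len 3) => palindrome
  [4:6] "cc" (len 2) => palindrome
Longest palindromic substring: "faf" with length 3

3


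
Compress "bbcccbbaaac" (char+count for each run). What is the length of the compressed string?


Input: bbcccbbaaac
Runs:
  'b' x 2 => "b2"
  'c' x 3 => "c3"
  'b' x 2 => "b2"
  'a' x 3 => "a3"
  'c' x 1 => "c1"
Compressed: "b2c3b2a3c1"
Compressed length: 10

10


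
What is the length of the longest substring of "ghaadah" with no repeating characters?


Input: "ghaadah"
Sliding window (track last position of each char):
  Position 0 ('g'): window [0,0] length 1 -- new best
  Position 1 ('h'): window [0,1] length 2 -- new best
  Position 2 ('a'): window [0,2] length 3 -- new best
  Position 3 ('a'): repeat (last at 2), move window start to 3
  Position 3 ('a'): window [3,3] length 1
  Position 4 ('d'): window [3,4] length 2
  Position 5 ('a'): repeat (last at 3), move window start to 4
  Position 5 ('a'): window [4,5] length 2
  Position 6 ('h'): window [4,6] length 3
Longest substring with no repeats: "gha" with length 3

3


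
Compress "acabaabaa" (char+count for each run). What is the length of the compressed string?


Input: acabaabaa
Runs:
  'a' x 1 => "a1"
  'c' x 1 => "c1"
  'a' x 1 => "a1"
  'b' x 1 => "b1"
  'a' x 2 => "a2"
  'b' x 1 => "b1"
  'a' x 2 => "a2"
Compressed: "a1c1a1b1a2b1a2"
Compressed length: 14

14


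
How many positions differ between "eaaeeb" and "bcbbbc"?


Comparing "eaaeeb" and "bcbbbc" position by position:
  Position 0: 'e' vs 'b' => DIFFER
  Position 1: 'a' vs 'c' => DIFFER
  Position 2: 'a' vs 'b' => DIFFER
  Position 3: 'e' vs 'b' => DIFFER
  Position 4: 'e' vs 'b' => DIFFER
  Position 5: 'b' vs 'c' => DIFFER
Positions that differ: 6

6


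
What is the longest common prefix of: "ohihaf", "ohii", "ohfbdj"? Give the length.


Words: ohihaf, ohii, ohfbdj
  Position 0: all 'o' => match
  Position 1: all 'h' => match
  Position 2: ('i', 'i', 'f') => mismatch, stop
LCP = "oh" (length 2)

2


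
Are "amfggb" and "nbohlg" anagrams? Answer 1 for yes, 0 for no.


Strings: "amfggb", "nbohlg"
Sorted first:  abfggm
Sorted second: bghlno
Differ at position 0: 'a' vs 'b' => not anagrams

0


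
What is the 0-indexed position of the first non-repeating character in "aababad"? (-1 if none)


Input: aababad
Character frequencies:
  'a': 4
  'b': 2
  'd': 1
Scanning left to right for freq == 1:
  Position 0 ('a'): freq=4, skip
  Position 1 ('a'): freq=4, skip
  Position 2 ('b'): freq=2, skip
  Position 3 ('a'): freq=4, skip
  Position 4 ('b'): freq=2, skip
  Position 5 ('a'): freq=4, skip
  Position 6 ('d'): unique! => answer = 6

6


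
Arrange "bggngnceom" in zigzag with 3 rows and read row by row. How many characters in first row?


Zigzag "bggngnceom" into 3 rows:
Placing characters:
  'b' => row 0
  'g' => row 1
  'g' => row 2
  'n' => row 1
  'g' => row 0
  'n' => row 1
  'c' => row 2
  'e' => row 1
  'o' => row 0
  'm' => row 1
Rows:
  Row 0: "bgo"
  Row 1: "gnnem"
  Row 2: "gc"
First row length: 3

3


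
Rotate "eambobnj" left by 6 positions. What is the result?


Input: "eambobnj", rotate left by 6
First 6 characters: "eambob"
Remaining characters: "nj"
Concatenate remaining + first: "nj" + "eambob" = "njeambob"

njeambob


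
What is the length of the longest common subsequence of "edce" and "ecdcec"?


LCS of "edce" and "ecdcec"
DP table:
           e    c    d    c    e    c
      0    0    0    0    0    0    0
  e   0    1    1    1    1    1    1
  d   0    1    1    2    2    2    2
  c   0    1    2    2    3    3    3
  e   0    1    2    2    3    4    4
LCS length = dp[4][6] = 4

4


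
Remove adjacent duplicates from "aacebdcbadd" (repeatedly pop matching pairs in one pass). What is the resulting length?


Input: aacebdcbadd
Stack-based adjacent duplicate removal:
  Read 'a': push. Stack: a
  Read 'a': matches stack top 'a' => pop. Stack: (empty)
  Read 'c': push. Stack: c
  Read 'e': push. Stack: ce
  Read 'b': push. Stack: ceb
  Read 'd': push. Stack: cebd
  Read 'c': push. Stack: cebdc
  Read 'b': push. Stack: cebdcb
  Read 'a': push. Stack: cebdcba
  Read 'd': push. Stack: cebdcbad
  Read 'd': matches stack top 'd' => pop. Stack: cebdcba
Final stack: "cebdcba" (length 7)

7


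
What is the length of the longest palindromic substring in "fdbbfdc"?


Input: "fdbbfdc"
Checking substrings for palindromes:
  [2:4] "bb" (len 2) => palindrome
Longest palindromic substring: "bb" with length 2

2


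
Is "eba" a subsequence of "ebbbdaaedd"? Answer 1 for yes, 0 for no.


Check if "eba" is a subsequence of "ebbbdaaedd"
Greedy scan:
  Position 0 ('e'): matches sub[0] = 'e'
  Position 1 ('b'): matches sub[1] = 'b'
  Position 2 ('b'): no match needed
  Position 3 ('b'): no match needed
  Position 4 ('d'): no match needed
  Position 5 ('a'): matches sub[2] = 'a'
  Position 6 ('a'): no match needed
  Position 7 ('e'): no match needed
  Position 8 ('d'): no match needed
  Position 9 ('d'): no match needed
All 3 characters matched => is a subsequence

1


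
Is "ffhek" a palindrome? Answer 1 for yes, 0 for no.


Input: ffhek
Reversed: kehff
  Compare pos 0 ('f') with pos 4 ('k'): MISMATCH
  Compare pos 1 ('f') with pos 3 ('e'): MISMATCH
Result: not a palindrome

0


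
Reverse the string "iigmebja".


Input: iigmebja
Reading characters right to left:
  Position 7: 'a'
  Position 6: 'j'
  Position 5: 'b'
  Position 4: 'e'
  Position 3: 'm'
  Position 2: 'g'
  Position 1: 'i'
  Position 0: 'i'
Reversed: ajbemgii

ajbemgii


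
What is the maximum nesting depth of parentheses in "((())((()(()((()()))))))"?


Input: "((())((()(()((()()))))))"
Tracking depth:
  Position 0 '(': depth becomes 1
  Position 1 '(': depth becomes 2
  Position 2 '(': depth becomes 3
  Position 3 ')': depth becomes 2
  Position 4 ')': depth becomes 1
  Position 5 '(': depth becomes 2
  Position 6 '(': depth becomes 3
  Position 7 '(': depth becomes 4
  Position 8 ')': depth becomes 3
  Position 9 '(': depth becomes 4
  Position 10 '(': depth becomes 5
  Position 11 ')': depth becomes 4
  Position 12 '(': depth becomes 5
  Position 13 '(': depth becomes 6
  Position 14 '(': depth becomes 7
  Position 15 ')': depth becomes 6
  Position 16 '(': depth becomes 7
  Position 17 ')': depth becomes 6
  Position 18 ')': depth becomes 5
  Position 19 ')': depth becomes 4
  Position 20 ')': depth becomes 3
  Position 21 ')': depth becomes 2
  Position 22 ')': depth becomes 1
  Position 23 ')': depth becomes 0
Maximum depth reached: 7

7


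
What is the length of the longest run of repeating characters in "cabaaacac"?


Input: "cabaaacac"
Scanning for longest run:
  Position 1 ('a'): new char, reset run to 1
  Position 2 ('b'): new char, reset run to 1
  Position 3 ('a'): new char, reset run to 1
  Position 4 ('a'): continues run of 'a', length=2
  Position 5 ('a'): continues run of 'a', length=3
  Position 6 ('c'): new char, reset run to 1
  Position 7 ('a'): new char, reset run to 1
  Position 8 ('c'): new char, reset run to 1
Longest run: 'a' with length 3

3


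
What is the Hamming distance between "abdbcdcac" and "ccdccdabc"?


Comparing "abdbcdcac" and "ccdccdabc" position by position:
  Position 0: 'a' vs 'c' => differ
  Position 1: 'b' vs 'c' => differ
  Position 2: 'd' vs 'd' => same
  Position 3: 'b' vs 'c' => differ
  Position 4: 'c' vs 'c' => same
  Position 5: 'd' vs 'd' => same
  Position 6: 'c' vs 'a' => differ
  Position 7: 'a' vs 'b' => differ
  Position 8: 'c' vs 'c' => same
Total differences (Hamming distance): 5

5


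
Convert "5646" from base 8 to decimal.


Input: "5646" in base 8
Positional expansion:
  Digit '5' (value 5) x 8^3 = 2560
  Digit '6' (value 6) x 8^2 = 384
  Digit '4' (value 4) x 8^1 = 32
  Digit '6' (value 6) x 8^0 = 6
Sum = 2982

2982


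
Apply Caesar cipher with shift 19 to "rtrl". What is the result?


Caesar cipher: shift "rtrl" by 19
  'r' (pos 17) + 19 = pos 10 = 'k'
  't' (pos 19) + 19 = pos 12 = 'm'
  'r' (pos 17) + 19 = pos 10 = 'k'
  'l' (pos 11) + 19 = pos 4 = 'e'
Result: kmke

kmke


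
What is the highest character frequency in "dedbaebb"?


Input: dedbaebb
Character counts:
  'a': 1
  'b': 3
  'd': 2
  'e': 2
Maximum frequency: 3

3


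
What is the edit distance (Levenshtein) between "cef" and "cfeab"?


Computing edit distance: "cef" -> "cfeab"
DP table:
           c    f    e    a    b
      0    1    2    3    4    5
  c   1    0    1    2    3    4
  e   2    1    1    1    2    3
  f   3    2    1    2    2    3
Edit distance = dp[3][5] = 3

3


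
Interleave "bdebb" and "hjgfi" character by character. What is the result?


Interleaving "bdebb" and "hjgfi":
  Position 0: 'b' from first, 'h' from second => "bh"
  Position 1: 'd' from first, 'j' from second => "dj"
  Position 2: 'e' from first, 'g' from second => "eg"
  Position 3: 'b' from first, 'f' from second => "bf"
  Position 4: 'b' from first, 'i' from second => "bi"
Result: bhdjegbfbi

bhdjegbfbi


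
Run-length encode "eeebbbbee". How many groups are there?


Input: eeebbbbee
Scanning for consecutive runs:
  Group 1: 'e' x 3 (positions 0-2)
  Group 2: 'b' x 4 (positions 3-6)
  Group 3: 'e' x 2 (positions 7-8)
Total groups: 3

3


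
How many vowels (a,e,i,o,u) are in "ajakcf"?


Input: ajakcf
Checking each character:
  'a' at position 0: vowel (running total: 1)
  'j' at position 1: consonant
  'a' at position 2: vowel (running total: 2)
  'k' at position 3: consonant
  'c' at position 4: consonant
  'f' at position 5: consonant
Total vowels: 2

2


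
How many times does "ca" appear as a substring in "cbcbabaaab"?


Searching for "ca" in "cbcbabaaab"
Scanning each position:
  Position 0: "cb" => no
  Position 1: "bc" => no
  Position 2: "cb" => no
  Position 3: "ba" => no
  Position 4: "ab" => no
  Position 5: "ba" => no
  Position 6: "aa" => no
  Position 7: "aa" => no
  Position 8: "ab" => no
Total occurrences: 0

0


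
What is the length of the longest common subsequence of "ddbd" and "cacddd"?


LCS of "ddbd" and "cacddd"
DP table:
           c    a    c    d    d    d
      0    0    0    0    0    0    0
  d   0    0    0    0    1    1    1
  d   0    0    0    0    1    2    2
  b   0    0    0    0    1    2    2
  d   0    0    0    0    1    2    3
LCS length = dp[4][6] = 3

3


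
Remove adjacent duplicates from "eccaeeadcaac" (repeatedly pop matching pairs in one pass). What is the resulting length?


Input: eccaeeadcaac
Stack-based adjacent duplicate removal:
  Read 'e': push. Stack: e
  Read 'c': push. Stack: ec
  Read 'c': matches stack top 'c' => pop. Stack: e
  Read 'a': push. Stack: ea
  Read 'e': push. Stack: eae
  Read 'e': matches stack top 'e' => pop. Stack: ea
  Read 'a': matches stack top 'a' => pop. Stack: e
  Read 'd': push. Stack: ed
  Read 'c': push. Stack: edc
  Read 'a': push. Stack: edca
  Read 'a': matches stack top 'a' => pop. Stack: edc
  Read 'c': matches stack top 'c' => pop. Stack: ed
Final stack: "ed" (length 2)

2


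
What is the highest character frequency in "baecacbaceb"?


Input: baecacbaceb
Character counts:
  'a': 3
  'b': 3
  'c': 3
  'e': 2
Maximum frequency: 3

3


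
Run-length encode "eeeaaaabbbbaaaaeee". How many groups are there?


Input: eeeaaaabbbbaaaaeee
Scanning for consecutive runs:
  Group 1: 'e' x 3 (positions 0-2)
  Group 2: 'a' x 4 (positions 3-6)
  Group 3: 'b' x 4 (positions 7-10)
  Group 4: 'a' x 4 (positions 11-14)
  Group 5: 'e' x 3 (positions 15-17)
Total groups: 5

5


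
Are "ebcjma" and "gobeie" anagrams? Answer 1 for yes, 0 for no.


Strings: "ebcjma", "gobeie"
Sorted first:  abcejm
Sorted second: beegio
Differ at position 0: 'a' vs 'b' => not anagrams

0


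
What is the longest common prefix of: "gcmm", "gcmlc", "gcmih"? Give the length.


Words: gcmm, gcmlc, gcmih
  Position 0: all 'g' => match
  Position 1: all 'c' => match
  Position 2: all 'm' => match
  Position 3: ('m', 'l', 'i') => mismatch, stop
LCP = "gcm" (length 3)

3


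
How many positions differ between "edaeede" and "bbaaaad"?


Comparing "edaeede" and "bbaaaad" position by position:
  Position 0: 'e' vs 'b' => DIFFER
  Position 1: 'd' vs 'b' => DIFFER
  Position 2: 'a' vs 'a' => same
  Position 3: 'e' vs 'a' => DIFFER
  Position 4: 'e' vs 'a' => DIFFER
  Position 5: 'd' vs 'a' => DIFFER
  Position 6: 'e' vs 'd' => DIFFER
Positions that differ: 6

6


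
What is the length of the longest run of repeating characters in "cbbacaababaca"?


Input: "cbbacaababaca"
Scanning for longest run:
  Position 1 ('b'): new char, reset run to 1
  Position 2 ('b'): continues run of 'b', length=2
  Position 3 ('a'): new char, reset run to 1
  Position 4 ('c'): new char, reset run to 1
  Position 5 ('a'): new char, reset run to 1
  Position 6 ('a'): continues run of 'a', length=2
  Position 7 ('b'): new char, reset run to 1
  Position 8 ('a'): new char, reset run to 1
  Position 9 ('b'): new char, reset run to 1
  Position 10 ('a'): new char, reset run to 1
  Position 11 ('c'): new char, reset run to 1
  Position 12 ('a'): new char, reset run to 1
Longest run: 'b' with length 2

2


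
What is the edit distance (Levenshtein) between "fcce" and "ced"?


Computing edit distance: "fcce" -> "ced"
DP table:
           c    e    d
      0    1    2    3
  f   1    1    2    3
  c   2    1    2    3
  c   3    2    2    3
  e   4    3    2    3
Edit distance = dp[4][3] = 3

3


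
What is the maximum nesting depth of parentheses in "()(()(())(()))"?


Input: "()(()(())(()))"
Tracking depth:
  Position 0 '(': depth becomes 1
  Position 1 ')': depth becomes 0
  Position 2 '(': depth becomes 1
  Position 3 '(': depth becomes 2
  Position 4 ')': depth becomes 1
  Position 5 '(': depth becomes 2
  Position 6 '(': depth becomes 3
  Position 7 ')': depth becomes 2
  Position 8 ')': depth becomes 1
  Position 9 '(': depth becomes 2
  Position 10 '(': depth becomes 3
  Position 11 ')': depth becomes 2
  Position 12 ')': depth becomes 1
  Position 13 ')': depth becomes 0
Maximum depth reached: 3

3


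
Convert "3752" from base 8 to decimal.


Input: "3752" in base 8
Positional expansion:
  Digit '3' (value 3) x 8^3 = 1536
  Digit '7' (value 7) x 8^2 = 448
  Digit '5' (value 5) x 8^1 = 40
  Digit '2' (value 2) x 8^0 = 2
Sum = 2026

2026


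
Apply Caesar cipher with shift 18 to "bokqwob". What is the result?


Caesar cipher: shift "bokqwob" by 18
  'b' (pos 1) + 18 = pos 19 = 't'
  'o' (pos 14) + 18 = pos 6 = 'g'
  'k' (pos 10) + 18 = pos 2 = 'c'
  'q' (pos 16) + 18 = pos 8 = 'i'
  'w' (pos 22) + 18 = pos 14 = 'o'
  'o' (pos 14) + 18 = pos 6 = 'g'
  'b' (pos 1) + 18 = pos 19 = 't'
Result: tgciogt

tgciogt


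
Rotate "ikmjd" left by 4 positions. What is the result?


Input: "ikmjd", rotate left by 4
First 4 characters: "ikmj"
Remaining characters: "d"
Concatenate remaining + first: "d" + "ikmj" = "dikmj"

dikmj


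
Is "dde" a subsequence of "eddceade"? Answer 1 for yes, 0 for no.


Check if "dde" is a subsequence of "eddceade"
Greedy scan:
  Position 0 ('e'): no match needed
  Position 1 ('d'): matches sub[0] = 'd'
  Position 2 ('d'): matches sub[1] = 'd'
  Position 3 ('c'): no match needed
  Position 4 ('e'): matches sub[2] = 'e'
  Position 5 ('a'): no match needed
  Position 6 ('d'): no match needed
  Position 7 ('e'): no match needed
All 3 characters matched => is a subsequence

1


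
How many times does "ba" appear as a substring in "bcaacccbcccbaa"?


Searching for "ba" in "bcaacccbcccbaa"
Scanning each position:
  Position 0: "bc" => no
  Position 1: "ca" => no
  Position 2: "aa" => no
  Position 3: "ac" => no
  Position 4: "cc" => no
  Position 5: "cc" => no
  Position 6: "cb" => no
  Position 7: "bc" => no
  Position 8: "cc" => no
  Position 9: "cc" => no
  Position 10: "cb" => no
  Position 11: "ba" => MATCH
  Position 12: "aa" => no
Total occurrences: 1

1


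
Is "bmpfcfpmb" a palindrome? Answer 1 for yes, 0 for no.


Input: bmpfcfpmb
Reversed: bmpfcfpmb
  Compare pos 0 ('b') with pos 8 ('b'): match
  Compare pos 1 ('m') with pos 7 ('m'): match
  Compare pos 2 ('p') with pos 6 ('p'): match
  Compare pos 3 ('f') with pos 5 ('f'): match
Result: palindrome

1


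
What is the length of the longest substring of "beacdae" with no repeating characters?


Input: "beacdae"
Sliding window (track last position of each char):
  Position 0 ('b'): window [0,0] length 1 -- new best
  Position 1 ('e'): window [0,1] length 2 -- new best
  Position 2 ('a'): window [0,2] length 3 -- new best
  Position 3 ('c'): window [0,3] length 4 -- new best
  Position 4 ('d'): window [0,4] length 5 -- new best
  Position 5 ('a'): repeat (last at 2), move window start to 3
  Position 5 ('a'): window [3,5] length 3
  Position 6 ('e'): window [3,6] length 4
Longest substring with no repeats: "beacd" with length 5

5


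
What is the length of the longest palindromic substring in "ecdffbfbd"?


Input: "ecdffbfbd"
Checking substrings for palindromes:
  [4:7] "fbf" (len 3) => palindrome
  [5:8] "bfb" (len 3) => palindrome
  [3:5] "ff" (len 2) => palindrome
Longest palindromic substring: "fbf" with length 3

3


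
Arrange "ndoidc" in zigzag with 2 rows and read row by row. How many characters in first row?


Zigzag "ndoidc" into 2 rows:
Placing characters:
  'n' => row 0
  'd' => row 1
  'o' => row 0
  'i' => row 1
  'd' => row 0
  'c' => row 1
Rows:
  Row 0: "nod"
  Row 1: "dic"
First row length: 3

3


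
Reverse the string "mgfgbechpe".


Input: mgfgbechpe
Reading characters right to left:
  Position 9: 'e'
  Position 8: 'p'
  Position 7: 'h'
  Position 6: 'c'
  Position 5: 'e'
  Position 4: 'b'
  Position 3: 'g'
  Position 2: 'f'
  Position 1: 'g'
  Position 0: 'm'
Reversed: ephcebgfgm

ephcebgfgm


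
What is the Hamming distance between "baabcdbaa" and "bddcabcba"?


Comparing "baabcdbaa" and "bddcabcba" position by position:
  Position 0: 'b' vs 'b' => same
  Position 1: 'a' vs 'd' => differ
  Position 2: 'a' vs 'd' => differ
  Position 3: 'b' vs 'c' => differ
  Position 4: 'c' vs 'a' => differ
  Position 5: 'd' vs 'b' => differ
  Position 6: 'b' vs 'c' => differ
  Position 7: 'a' vs 'b' => differ
  Position 8: 'a' vs 'a' => same
Total differences (Hamming distance): 7

7


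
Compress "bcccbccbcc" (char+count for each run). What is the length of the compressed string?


Input: bcccbccbcc
Runs:
  'b' x 1 => "b1"
  'c' x 3 => "c3"
  'b' x 1 => "b1"
  'c' x 2 => "c2"
  'b' x 1 => "b1"
  'c' x 2 => "c2"
Compressed: "b1c3b1c2b1c2"
Compressed length: 12

12


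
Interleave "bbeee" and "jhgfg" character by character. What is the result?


Interleaving "bbeee" and "jhgfg":
  Position 0: 'b' from first, 'j' from second => "bj"
  Position 1: 'b' from first, 'h' from second => "bh"
  Position 2: 'e' from first, 'g' from second => "eg"
  Position 3: 'e' from first, 'f' from second => "ef"
  Position 4: 'e' from first, 'g' from second => "eg"
Result: bjbhegefeg

bjbhegefeg


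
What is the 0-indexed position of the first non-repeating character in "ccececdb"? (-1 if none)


Input: ccececdb
Character frequencies:
  'b': 1
  'c': 4
  'd': 1
  'e': 2
Scanning left to right for freq == 1:
  Position 0 ('c'): freq=4, skip
  Position 1 ('c'): freq=4, skip
  Position 2 ('e'): freq=2, skip
  Position 3 ('c'): freq=4, skip
  Position 4 ('e'): freq=2, skip
  Position 5 ('c'): freq=4, skip
  Position 6 ('d'): unique! => answer = 6

6


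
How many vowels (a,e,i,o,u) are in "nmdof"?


Input: nmdof
Checking each character:
  'n' at position 0: consonant
  'm' at position 1: consonant
  'd' at position 2: consonant
  'o' at position 3: vowel (running total: 1)
  'f' at position 4: consonant
Total vowels: 1

1


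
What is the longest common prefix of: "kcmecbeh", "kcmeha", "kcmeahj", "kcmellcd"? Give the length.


Words: kcmecbeh, kcmeha, kcmeahj, kcmellcd
  Position 0: all 'k' => match
  Position 1: all 'c' => match
  Position 2: all 'm' => match
  Position 3: all 'e' => match
  Position 4: ('c', 'h', 'a', 'l') => mismatch, stop
LCP = "kcme" (length 4)

4


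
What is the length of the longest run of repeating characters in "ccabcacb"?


Input: "ccabcacb"
Scanning for longest run:
  Position 1 ('c'): continues run of 'c', length=2
  Position 2 ('a'): new char, reset run to 1
  Position 3 ('b'): new char, reset run to 1
  Position 4 ('c'): new char, reset run to 1
  Position 5 ('a'): new char, reset run to 1
  Position 6 ('c'): new char, reset run to 1
  Position 7 ('b'): new char, reset run to 1
Longest run: 'c' with length 2

2


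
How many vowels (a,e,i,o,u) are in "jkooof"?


Input: jkooof
Checking each character:
  'j' at position 0: consonant
  'k' at position 1: consonant
  'o' at position 2: vowel (running total: 1)
  'o' at position 3: vowel (running total: 2)
  'o' at position 4: vowel (running total: 3)
  'f' at position 5: consonant
Total vowels: 3

3


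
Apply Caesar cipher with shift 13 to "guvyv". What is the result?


Caesar cipher: shift "guvyv" by 13
  'g' (pos 6) + 13 = pos 19 = 't'
  'u' (pos 20) + 13 = pos 7 = 'h'
  'v' (pos 21) + 13 = pos 8 = 'i'
  'y' (pos 24) + 13 = pos 11 = 'l'
  'v' (pos 21) + 13 = pos 8 = 'i'
Result: thili

thili


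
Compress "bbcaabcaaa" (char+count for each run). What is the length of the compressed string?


Input: bbcaabcaaa
Runs:
  'b' x 2 => "b2"
  'c' x 1 => "c1"
  'a' x 2 => "a2"
  'b' x 1 => "b1"
  'c' x 1 => "c1"
  'a' x 3 => "a3"
Compressed: "b2c1a2b1c1a3"
Compressed length: 12

12


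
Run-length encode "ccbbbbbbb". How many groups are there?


Input: ccbbbbbbb
Scanning for consecutive runs:
  Group 1: 'c' x 2 (positions 0-1)
  Group 2: 'b' x 7 (positions 2-8)
Total groups: 2

2


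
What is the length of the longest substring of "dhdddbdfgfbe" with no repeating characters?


Input: "dhdddbdfgfbe"
Sliding window (track last position of each char):
  Position 0 ('d'): window [0,0] length 1 -- new best
  Position 1 ('h'): window [0,1] length 2 -- new best
  Position 2 ('d'): repeat (last at 0), move window start to 1
  Position 2 ('d'): window [1,2] length 2
  Position 3 ('d'): repeat (last at 2), move window start to 3
  Position 3 ('d'): window [3,3] length 1
  Position 4 ('d'): repeat (last at 3), move window start to 4
  Position 4 ('d'): window [4,4] length 1
  Position 5 ('b'): window [4,5] length 2
  Position 6 ('d'): repeat (last at 4), move window start to 5
  Position 6 ('d'): window [5,6] length 2
  Position 7 ('f'): window [5,7] length 3 -- new best
  Position 8 ('g'): window [5,8] length 4 -- new best
  Position 9 ('f'): repeat (last at 7), move window start to 8
  Position 9 ('f'): window [8,9] length 2
  Position 10 ('b'): window [8,10] length 3
  Position 11 ('e'): window [8,11] length 4
Longest substring with no repeats: "bdfg" with length 4

4


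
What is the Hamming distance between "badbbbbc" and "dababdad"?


Comparing "badbbbbc" and "dababdad" position by position:
  Position 0: 'b' vs 'd' => differ
  Position 1: 'a' vs 'a' => same
  Position 2: 'd' vs 'b' => differ
  Position 3: 'b' vs 'a' => differ
  Position 4: 'b' vs 'b' => same
  Position 5: 'b' vs 'd' => differ
  Position 6: 'b' vs 'a' => differ
  Position 7: 'c' vs 'd' => differ
Total differences (Hamming distance): 6

6


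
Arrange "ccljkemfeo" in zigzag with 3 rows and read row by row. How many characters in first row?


Zigzag "ccljkemfeo" into 3 rows:
Placing characters:
  'c' => row 0
  'c' => row 1
  'l' => row 2
  'j' => row 1
  'k' => row 0
  'e' => row 1
  'm' => row 2
  'f' => row 1
  'e' => row 0
  'o' => row 1
Rows:
  Row 0: "cke"
  Row 1: "cjefo"
  Row 2: "lm"
First row length: 3

3


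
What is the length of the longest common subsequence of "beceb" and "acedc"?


LCS of "beceb" and "acedc"
DP table:
           a    c    e    d    c
      0    0    0    0    0    0
  b   0    0    0    0    0    0
  e   0    0    0    1    1    1
  c   0    0    1    1    1    2
  e   0    0    1    2    2    2
  b   0    0    1    2    2    2
LCS length = dp[5][5] = 2

2


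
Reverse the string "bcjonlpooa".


Input: bcjonlpooa
Reading characters right to left:
  Position 9: 'a'
  Position 8: 'o'
  Position 7: 'o'
  Position 6: 'p'
  Position 5: 'l'
  Position 4: 'n'
  Position 3: 'o'
  Position 2: 'j'
  Position 1: 'c'
  Position 0: 'b'
Reversed: aooplnojcb

aooplnojcb


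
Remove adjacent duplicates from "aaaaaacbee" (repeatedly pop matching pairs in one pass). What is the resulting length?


Input: aaaaaacbee
Stack-based adjacent duplicate removal:
  Read 'a': push. Stack: a
  Read 'a': matches stack top 'a' => pop. Stack: (empty)
  Read 'a': push. Stack: a
  Read 'a': matches stack top 'a' => pop. Stack: (empty)
  Read 'a': push. Stack: a
  Read 'a': matches stack top 'a' => pop. Stack: (empty)
  Read 'c': push. Stack: c
  Read 'b': push. Stack: cb
  Read 'e': push. Stack: cbe
  Read 'e': matches stack top 'e' => pop. Stack: cb
Final stack: "cb" (length 2)

2


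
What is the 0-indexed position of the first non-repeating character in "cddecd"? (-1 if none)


Input: cddecd
Character frequencies:
  'c': 2
  'd': 3
  'e': 1
Scanning left to right for freq == 1:
  Position 0 ('c'): freq=2, skip
  Position 1 ('d'): freq=3, skip
  Position 2 ('d'): freq=3, skip
  Position 3 ('e'): unique! => answer = 3

3


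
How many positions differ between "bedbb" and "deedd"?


Comparing "bedbb" and "deedd" position by position:
  Position 0: 'b' vs 'd' => DIFFER
  Position 1: 'e' vs 'e' => same
  Position 2: 'd' vs 'e' => DIFFER
  Position 3: 'b' vs 'd' => DIFFER
  Position 4: 'b' vs 'd' => DIFFER
Positions that differ: 4

4


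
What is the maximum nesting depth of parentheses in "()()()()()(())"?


Input: "()()()()()(())"
Tracking depth:
  Position 0 '(': depth becomes 1
  Position 1 ')': depth becomes 0
  Position 2 '(': depth becomes 1
  Position 3 ')': depth becomes 0
  Position 4 '(': depth becomes 1
  Position 5 ')': depth becomes 0
  Position 6 '(': depth becomes 1
  Position 7 ')': depth becomes 0
  Position 8 '(': depth becomes 1
  Position 9 ')': depth becomes 0
  Position 10 '(': depth becomes 1
  Position 11 '(': depth becomes 2
  Position 12 ')': depth becomes 1
  Position 13 ')': depth becomes 0
Maximum depth reached: 2

2


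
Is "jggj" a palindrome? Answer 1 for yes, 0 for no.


Input: jggj
Reversed: jggj
  Compare pos 0 ('j') with pos 3 ('j'): match
  Compare pos 1 ('g') with pos 2 ('g'): match
Result: palindrome

1


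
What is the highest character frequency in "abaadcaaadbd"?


Input: abaadcaaadbd
Character counts:
  'a': 6
  'b': 2
  'c': 1
  'd': 3
Maximum frequency: 6

6


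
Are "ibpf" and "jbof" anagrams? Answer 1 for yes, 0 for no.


Strings: "ibpf", "jbof"
Sorted first:  bfip
Sorted second: bfjo
Differ at position 2: 'i' vs 'j' => not anagrams

0


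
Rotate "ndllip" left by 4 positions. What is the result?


Input: "ndllip", rotate left by 4
First 4 characters: "ndll"
Remaining characters: "ip"
Concatenate remaining + first: "ip" + "ndll" = "ipndll"

ipndll


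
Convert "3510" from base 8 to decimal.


Input: "3510" in base 8
Positional expansion:
  Digit '3' (value 3) x 8^3 = 1536
  Digit '5' (value 5) x 8^2 = 320
  Digit '1' (value 1) x 8^1 = 8
  Digit '0' (value 0) x 8^0 = 0
Sum = 1864

1864


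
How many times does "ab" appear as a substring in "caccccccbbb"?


Searching for "ab" in "caccccccbbb"
Scanning each position:
  Position 0: "ca" => no
  Position 1: "ac" => no
  Position 2: "cc" => no
  Position 3: "cc" => no
  Position 4: "cc" => no
  Position 5: "cc" => no
  Position 6: "cc" => no
  Position 7: "cb" => no
  Position 8: "bb" => no
  Position 9: "bb" => no
Total occurrences: 0

0


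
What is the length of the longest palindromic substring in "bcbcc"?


Input: "bcbcc"
Checking substrings for palindromes:
  [0:3] "bcb" (len 3) => palindrome
  [1:4] "cbc" (len 3) => palindrome
  [3:5] "cc" (len 2) => palindrome
Longest palindromic substring: "bcb" with length 3

3


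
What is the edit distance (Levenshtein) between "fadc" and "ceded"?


Computing edit distance: "fadc" -> "ceded"
DP table:
           c    e    d    e    d
      0    1    2    3    4    5
  f   1    1    2    3    4    5
  a   2    2    2    3    4    5
  d   3    3    3    2    3    4
  c   4    3    4    3    3    4
Edit distance = dp[4][5] = 4

4


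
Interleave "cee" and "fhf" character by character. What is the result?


Interleaving "cee" and "fhf":
  Position 0: 'c' from first, 'f' from second => "cf"
  Position 1: 'e' from first, 'h' from second => "eh"
  Position 2: 'e' from first, 'f' from second => "ef"
Result: cfehef

cfehef


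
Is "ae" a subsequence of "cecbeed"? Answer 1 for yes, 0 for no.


Check if "ae" is a subsequence of "cecbeed"
Greedy scan:
  Position 0 ('c'): no match needed
  Position 1 ('e'): no match needed
  Position 2 ('c'): no match needed
  Position 3 ('b'): no match needed
  Position 4 ('e'): no match needed
  Position 5 ('e'): no match needed
  Position 6 ('d'): no match needed
Only matched 0/2 characters => not a subsequence

0


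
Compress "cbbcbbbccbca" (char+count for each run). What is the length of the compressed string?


Input: cbbcbbbccbca
Runs:
  'c' x 1 => "c1"
  'b' x 2 => "b2"
  'c' x 1 => "c1"
  'b' x 3 => "b3"
  'c' x 2 => "c2"
  'b' x 1 => "b1"
  'c' x 1 => "c1"
  'a' x 1 => "a1"
Compressed: "c1b2c1b3c2b1c1a1"
Compressed length: 16

16


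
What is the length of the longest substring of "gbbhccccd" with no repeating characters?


Input: "gbbhccccd"
Sliding window (track last position of each char):
  Position 0 ('g'): window [0,0] length 1 -- new best
  Position 1 ('b'): window [0,1] length 2 -- new best
  Position 2 ('b'): repeat (last at 1), move window start to 2
  Position 2 ('b'): window [2,2] length 1
  Position 3 ('h'): window [2,3] length 2
  Position 4 ('c'): window [2,4] length 3 -- new best
  Position 5 ('c'): repeat (last at 4), move window start to 5
  Position 5 ('c'): window [5,5] length 1
  Position 6 ('c'): repeat (last at 5), move window start to 6
  Position 6 ('c'): window [6,6] length 1
  Position 7 ('c'): repeat (last at 6), move window start to 7
  Position 7 ('c'): window [7,7] length 1
  Position 8 ('d'): window [7,8] length 2
Longest substring with no repeats: "bhc" with length 3

3


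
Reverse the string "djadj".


Input: djadj
Reading characters right to left:
  Position 4: 'j'
  Position 3: 'd'
  Position 2: 'a'
  Position 1: 'j'
  Position 0: 'd'
Reversed: jdajd

jdajd


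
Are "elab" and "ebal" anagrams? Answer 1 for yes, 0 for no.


Strings: "elab", "ebal"
Sorted first:  abel
Sorted second: abel
Sorted forms match => anagrams

1


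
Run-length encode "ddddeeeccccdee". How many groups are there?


Input: ddddeeeccccdee
Scanning for consecutive runs:
  Group 1: 'd' x 4 (positions 0-3)
  Group 2: 'e' x 3 (positions 4-6)
  Group 3: 'c' x 4 (positions 7-10)
  Group 4: 'd' x 1 (positions 11-11)
  Group 5: 'e' x 2 (positions 12-13)
Total groups: 5

5


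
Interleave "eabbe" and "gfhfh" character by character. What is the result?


Interleaving "eabbe" and "gfhfh":
  Position 0: 'e' from first, 'g' from second => "eg"
  Position 1: 'a' from first, 'f' from second => "af"
  Position 2: 'b' from first, 'h' from second => "bh"
  Position 3: 'b' from first, 'f' from second => "bf"
  Position 4: 'e' from first, 'h' from second => "eh"
Result: egafbhbfeh

egafbhbfeh


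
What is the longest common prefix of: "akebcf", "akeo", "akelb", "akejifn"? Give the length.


Words: akebcf, akeo, akelb, akejifn
  Position 0: all 'a' => match
  Position 1: all 'k' => match
  Position 2: all 'e' => match
  Position 3: ('b', 'o', 'l', 'j') => mismatch, stop
LCP = "ake" (length 3)

3


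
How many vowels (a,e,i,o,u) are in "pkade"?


Input: pkade
Checking each character:
  'p' at position 0: consonant
  'k' at position 1: consonant
  'a' at position 2: vowel (running total: 1)
  'd' at position 3: consonant
  'e' at position 4: vowel (running total: 2)
Total vowels: 2

2
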